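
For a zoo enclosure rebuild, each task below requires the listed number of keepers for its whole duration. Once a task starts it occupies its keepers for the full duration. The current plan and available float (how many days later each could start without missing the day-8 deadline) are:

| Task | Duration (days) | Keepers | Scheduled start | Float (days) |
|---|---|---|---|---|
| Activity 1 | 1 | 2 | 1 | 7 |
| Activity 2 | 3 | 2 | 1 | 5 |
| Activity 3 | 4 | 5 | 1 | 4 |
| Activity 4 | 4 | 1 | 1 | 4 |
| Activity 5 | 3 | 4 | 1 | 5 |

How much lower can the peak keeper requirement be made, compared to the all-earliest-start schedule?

8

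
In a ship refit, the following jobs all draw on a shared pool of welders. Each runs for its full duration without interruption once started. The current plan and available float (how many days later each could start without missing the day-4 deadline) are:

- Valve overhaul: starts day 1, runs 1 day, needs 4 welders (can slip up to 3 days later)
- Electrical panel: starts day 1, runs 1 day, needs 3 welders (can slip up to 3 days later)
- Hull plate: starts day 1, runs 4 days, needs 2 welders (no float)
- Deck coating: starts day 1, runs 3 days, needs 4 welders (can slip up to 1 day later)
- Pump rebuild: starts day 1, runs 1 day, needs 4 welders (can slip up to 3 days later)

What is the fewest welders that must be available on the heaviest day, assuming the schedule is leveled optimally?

Early-start (Valve overhaul@1, Electrical panel@1, Hull plate@1, Deck coating@1, Pump rebuild@1) gives peak 17: d1:17  d2:6  d3:6  d4:2.
Shift Deck coating→2, Pump rebuild→2.
Schedule Valve overhaul@1, Electrical panel@1, Hull plate@1, Deck coating@2, Pump rebuild@2: d1:9  d2:10  d3:6  d4:6 — peak 10.

10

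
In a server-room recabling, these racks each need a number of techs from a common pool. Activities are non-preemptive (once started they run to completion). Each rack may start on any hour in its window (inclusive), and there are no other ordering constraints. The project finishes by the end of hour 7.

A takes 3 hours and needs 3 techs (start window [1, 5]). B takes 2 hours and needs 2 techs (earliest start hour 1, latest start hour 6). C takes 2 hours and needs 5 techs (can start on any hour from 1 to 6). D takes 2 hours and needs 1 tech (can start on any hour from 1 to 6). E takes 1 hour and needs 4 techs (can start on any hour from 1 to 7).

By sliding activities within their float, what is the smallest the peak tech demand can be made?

Early-start (A@1, B@1, C@1, D@1, E@1) gives peak 15: h1:15  h2:11  h3:3  h4:0  h5:0  h6:0  h7:0.
Shift C→4, D→6, E→6.
Schedule A@1, B@1, C@4, D@6, E@6: h1:5  h2:5  h3:3  h4:5  h5:5  h6:5  h7:1 — peak 5.
Total tech-hours = 29 over 7 hours ⇒ peak ≥ ⌈29/7⌉ = 5, so 5 is optimal.

5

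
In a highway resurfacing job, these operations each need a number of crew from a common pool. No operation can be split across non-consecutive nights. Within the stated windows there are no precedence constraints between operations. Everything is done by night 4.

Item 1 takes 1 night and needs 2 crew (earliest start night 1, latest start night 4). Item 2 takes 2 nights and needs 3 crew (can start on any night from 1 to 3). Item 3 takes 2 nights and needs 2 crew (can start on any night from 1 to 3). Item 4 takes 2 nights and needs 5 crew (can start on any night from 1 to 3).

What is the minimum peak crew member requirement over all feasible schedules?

7

Early-start (Item 1@1, Item 2@1, Item 3@1, Item 4@1) gives peak 12: n1:12  n2:10  n3:0  n4:0.
Shift Item 4→3.
Schedule Item 1@1, Item 2@1, Item 3@1, Item 4@3: n1:7  n2:5  n3:5  n4:5 — peak 7.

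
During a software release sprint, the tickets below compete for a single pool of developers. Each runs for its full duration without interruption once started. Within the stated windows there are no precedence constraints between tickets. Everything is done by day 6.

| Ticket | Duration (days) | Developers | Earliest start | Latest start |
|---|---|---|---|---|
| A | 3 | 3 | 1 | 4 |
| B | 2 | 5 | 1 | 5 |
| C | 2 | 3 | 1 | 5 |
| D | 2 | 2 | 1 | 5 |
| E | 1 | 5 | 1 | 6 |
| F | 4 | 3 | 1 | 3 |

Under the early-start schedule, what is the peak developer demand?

Early-start schedule: A@1, B@1, C@1, D@1, E@1, F@1.
Load per day: day 1: 21, day 2: 16, day 3: 6, day 4: 3, day 5: 0, day 6: 0.
Peak is 21.

21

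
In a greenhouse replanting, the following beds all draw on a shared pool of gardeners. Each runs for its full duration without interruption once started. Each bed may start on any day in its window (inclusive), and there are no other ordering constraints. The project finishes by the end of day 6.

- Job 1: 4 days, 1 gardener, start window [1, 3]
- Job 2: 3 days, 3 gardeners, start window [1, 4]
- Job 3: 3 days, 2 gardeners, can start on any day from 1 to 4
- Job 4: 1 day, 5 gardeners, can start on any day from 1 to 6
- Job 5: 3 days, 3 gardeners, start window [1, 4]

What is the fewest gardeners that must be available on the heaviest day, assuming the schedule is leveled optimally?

Early-start (Job 1@1, Job 2@1, Job 3@1, Job 4@1, Job 5@1) gives peak 14: d1:14  d2:9  d3:9  d4:1  d5:0  d6:0.
Shift Job 3→4, Job 4→5.
Schedule Job 1@1, Job 2@1, Job 3@4, Job 4@5, Job 5@1: d1:7  d2:7  d3:7  d4:3  d5:7  d6:2 — peak 7.

7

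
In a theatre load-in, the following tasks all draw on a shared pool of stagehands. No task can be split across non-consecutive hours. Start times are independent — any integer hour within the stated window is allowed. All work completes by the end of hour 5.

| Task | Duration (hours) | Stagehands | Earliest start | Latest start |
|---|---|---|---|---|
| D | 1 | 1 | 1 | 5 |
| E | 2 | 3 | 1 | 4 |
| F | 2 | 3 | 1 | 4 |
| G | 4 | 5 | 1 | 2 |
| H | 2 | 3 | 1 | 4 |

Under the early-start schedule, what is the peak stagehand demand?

15

Early-start schedule: D@1, E@1, F@1, G@1, H@1.
Load per hour: hour 1: 15, hour 2: 14, hour 3: 5, hour 4: 5, hour 5: 0.
Peak is 15.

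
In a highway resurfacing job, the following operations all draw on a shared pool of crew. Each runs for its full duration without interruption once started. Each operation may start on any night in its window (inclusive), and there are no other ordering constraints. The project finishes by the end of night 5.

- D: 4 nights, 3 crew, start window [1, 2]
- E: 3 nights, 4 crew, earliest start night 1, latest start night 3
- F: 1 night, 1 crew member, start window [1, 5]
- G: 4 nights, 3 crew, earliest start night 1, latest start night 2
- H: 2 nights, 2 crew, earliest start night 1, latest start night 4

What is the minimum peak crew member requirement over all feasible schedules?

Early-start (D@1, E@1, F@1, G@1, H@1) gives peak 13: n1:13  n2:12  n3:10  n4:6  n5:0.
Shift G→2, H→4.
Schedule D@1, E@1, F@1, G@2, H@4: n1:8  n2:10  n3:10  n4:8  n5:5 — peak 10.

10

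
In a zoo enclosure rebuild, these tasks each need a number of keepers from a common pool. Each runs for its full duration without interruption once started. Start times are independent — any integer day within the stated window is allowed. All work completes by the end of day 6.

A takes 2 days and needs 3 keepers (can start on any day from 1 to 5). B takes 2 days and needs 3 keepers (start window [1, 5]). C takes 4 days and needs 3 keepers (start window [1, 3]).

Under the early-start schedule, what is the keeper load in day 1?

At early start, day 1 has: A, B, C.
Demand: 3 + 3 + 3 = 9.

9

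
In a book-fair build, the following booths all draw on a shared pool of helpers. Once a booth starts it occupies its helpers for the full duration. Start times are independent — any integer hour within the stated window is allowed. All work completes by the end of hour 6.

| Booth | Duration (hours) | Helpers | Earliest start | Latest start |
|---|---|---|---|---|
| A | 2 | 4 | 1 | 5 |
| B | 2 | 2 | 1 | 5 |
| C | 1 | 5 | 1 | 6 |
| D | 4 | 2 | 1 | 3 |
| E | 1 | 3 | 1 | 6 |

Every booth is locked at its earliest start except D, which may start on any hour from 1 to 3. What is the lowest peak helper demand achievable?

14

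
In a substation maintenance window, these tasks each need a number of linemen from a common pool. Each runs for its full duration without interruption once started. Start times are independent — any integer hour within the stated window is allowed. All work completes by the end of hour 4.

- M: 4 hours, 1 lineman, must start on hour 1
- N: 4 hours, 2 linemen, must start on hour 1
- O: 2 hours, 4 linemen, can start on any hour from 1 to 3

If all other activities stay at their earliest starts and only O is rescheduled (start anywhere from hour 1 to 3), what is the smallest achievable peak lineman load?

O@1: h1:7  h2:7  h3:3  h4:3 → peak 7
O@2: h1:3  h2:7  h3:7  h4:3 → peak 7
O@3: h1:3  h2:3  h3:7  h4:7 → peak 7
Best is O@1, peak 7.

7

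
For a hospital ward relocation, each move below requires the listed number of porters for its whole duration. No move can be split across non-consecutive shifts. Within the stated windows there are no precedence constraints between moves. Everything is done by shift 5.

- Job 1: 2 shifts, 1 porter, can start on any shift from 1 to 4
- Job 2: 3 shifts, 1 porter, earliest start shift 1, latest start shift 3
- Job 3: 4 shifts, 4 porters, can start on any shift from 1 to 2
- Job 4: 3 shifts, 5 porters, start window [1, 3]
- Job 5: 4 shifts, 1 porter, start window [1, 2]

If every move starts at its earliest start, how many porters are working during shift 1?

At early start, shift 1 has: Job 1, Job 2, Job 3, Job 4, Job 5.
Demand: 1 + 1 + 4 + 5 + 1 = 12.

12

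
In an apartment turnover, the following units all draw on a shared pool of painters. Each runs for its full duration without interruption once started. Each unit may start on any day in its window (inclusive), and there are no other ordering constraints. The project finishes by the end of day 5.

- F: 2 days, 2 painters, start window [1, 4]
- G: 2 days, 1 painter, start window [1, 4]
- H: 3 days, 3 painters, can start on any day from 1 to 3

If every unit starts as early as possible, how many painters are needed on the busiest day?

6

Early-start schedule: F@1, G@1, H@1.
Load per day: day 1: 6, day 2: 6, day 3: 3, day 4: 0, day 5: 0.
Peak is 6.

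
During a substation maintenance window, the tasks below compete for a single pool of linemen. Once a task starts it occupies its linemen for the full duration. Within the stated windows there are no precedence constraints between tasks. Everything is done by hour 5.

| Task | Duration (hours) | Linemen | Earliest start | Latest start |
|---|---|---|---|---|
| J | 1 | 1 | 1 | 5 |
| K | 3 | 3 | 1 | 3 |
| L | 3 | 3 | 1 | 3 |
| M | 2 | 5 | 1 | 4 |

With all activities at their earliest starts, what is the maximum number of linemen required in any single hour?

Early-start schedule: J@1, K@1, L@1, M@1.
Load per hour: hour 1: 12, hour 2: 11, hour 3: 6, hour 4: 0, hour 5: 0.
Peak is 12.

12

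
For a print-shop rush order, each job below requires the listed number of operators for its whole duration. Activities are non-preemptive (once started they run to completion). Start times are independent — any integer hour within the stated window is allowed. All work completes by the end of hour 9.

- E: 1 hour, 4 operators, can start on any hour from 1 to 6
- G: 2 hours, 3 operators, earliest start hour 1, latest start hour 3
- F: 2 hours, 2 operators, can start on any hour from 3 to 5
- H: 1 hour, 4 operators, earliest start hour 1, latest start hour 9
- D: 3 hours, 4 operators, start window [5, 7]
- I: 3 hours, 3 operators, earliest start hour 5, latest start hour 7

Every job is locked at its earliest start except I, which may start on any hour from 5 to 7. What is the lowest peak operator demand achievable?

11

I@5: h1:11  h2:3  h3:2  h4:2  h5:7  h6:7  h7:7  h8:0  h9:0 → peak 11
I@6: h1:11  h2:3  h3:2  h4:2  h5:4  h6:7  h7:7  h8:3  h9:0 → peak 11
I@7: h1:11  h2:3  h3:2  h4:2  h5:4  h6:4  h7:7  h8:3  h9:3 → peak 11
Best is I@5, peak 11.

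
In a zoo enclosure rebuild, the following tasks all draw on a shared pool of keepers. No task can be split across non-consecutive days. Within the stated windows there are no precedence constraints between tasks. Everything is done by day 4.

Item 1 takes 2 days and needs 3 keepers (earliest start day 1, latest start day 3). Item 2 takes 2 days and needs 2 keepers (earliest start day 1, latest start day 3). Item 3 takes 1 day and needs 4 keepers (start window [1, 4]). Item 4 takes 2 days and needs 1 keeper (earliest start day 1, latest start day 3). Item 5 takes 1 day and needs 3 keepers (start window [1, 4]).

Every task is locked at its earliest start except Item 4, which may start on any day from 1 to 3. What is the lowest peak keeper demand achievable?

12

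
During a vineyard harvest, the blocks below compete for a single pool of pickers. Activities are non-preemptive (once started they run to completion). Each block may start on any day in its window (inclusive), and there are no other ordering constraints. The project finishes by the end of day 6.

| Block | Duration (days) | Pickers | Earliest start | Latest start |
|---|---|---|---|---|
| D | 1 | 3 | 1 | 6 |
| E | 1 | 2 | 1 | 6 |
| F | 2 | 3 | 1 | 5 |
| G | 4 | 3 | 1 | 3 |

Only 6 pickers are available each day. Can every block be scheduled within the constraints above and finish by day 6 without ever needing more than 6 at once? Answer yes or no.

yes

Schedule D@1, E@1, F@2, G@2: d1:5  d2:6  d3:6  d4:3  d5:3  d6:0 — peak 6 ≤ 6.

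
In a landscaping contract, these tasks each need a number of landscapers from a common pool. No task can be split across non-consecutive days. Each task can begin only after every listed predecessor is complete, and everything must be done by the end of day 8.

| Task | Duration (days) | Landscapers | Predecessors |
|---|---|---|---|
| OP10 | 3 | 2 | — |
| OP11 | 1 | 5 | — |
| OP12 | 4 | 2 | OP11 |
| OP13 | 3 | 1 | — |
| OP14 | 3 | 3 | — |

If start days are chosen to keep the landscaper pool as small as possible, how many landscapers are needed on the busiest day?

Early-start (OP10@1, OP11@1, OP12@2, OP13@1, OP14@1) gives peak 11: d1:11  d2:8  d3:8  d4:2  d5:2  d6:0  d7:0  d8:0.
Shift OP11→4, OP12→5, OP14→5.
Schedule OP10@1, OP11@4, OP12@5, OP13@1, OP14@5: d1:3  d2:3  d3:3  d4:5  d5:5  d6:5  d7:5  d8:2 — peak 5.

5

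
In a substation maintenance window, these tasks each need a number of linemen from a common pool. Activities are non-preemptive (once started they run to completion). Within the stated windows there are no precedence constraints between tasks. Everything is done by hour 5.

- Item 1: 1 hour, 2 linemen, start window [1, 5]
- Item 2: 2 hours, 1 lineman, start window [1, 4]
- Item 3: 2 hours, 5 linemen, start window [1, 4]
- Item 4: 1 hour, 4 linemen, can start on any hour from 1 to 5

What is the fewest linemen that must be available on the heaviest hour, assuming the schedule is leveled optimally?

5

Early-start (Item 1@1, Item 2@1, Item 3@1, Item 4@1) gives peak 12: h1:12  h2:6  h3:0  h4:0  h5:0.
Shift Item 3→3, Item 4→2.
Schedule Item 1@1, Item 2@1, Item 3@3, Item 4@2: h1:3  h2:5  h3:5  h4:5  h5:0 — peak 5.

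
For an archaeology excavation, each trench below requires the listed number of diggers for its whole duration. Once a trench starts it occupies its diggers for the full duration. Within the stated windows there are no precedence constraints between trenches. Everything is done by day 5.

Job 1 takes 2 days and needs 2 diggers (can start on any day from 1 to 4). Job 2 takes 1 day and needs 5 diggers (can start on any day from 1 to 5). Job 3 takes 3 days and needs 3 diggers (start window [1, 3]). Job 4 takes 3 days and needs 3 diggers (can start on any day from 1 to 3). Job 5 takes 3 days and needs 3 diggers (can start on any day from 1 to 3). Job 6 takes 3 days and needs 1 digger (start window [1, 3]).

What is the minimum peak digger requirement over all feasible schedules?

10

Early-start (Job 1@1, Job 2@1, Job 3@1, Job 4@1, Job 5@1, Job 6@1) gives peak 17: d1:17  d2:12  d3:10  d4:0  d5:0.
Shift Job 4→2, Job 5→3, Job 6→2.
Schedule Job 1@1, Job 2@1, Job 3@1, Job 4@2, Job 5@3, Job 6@2: d1:10  d2:9  d3:10  d4:7  d5:3 — peak 10.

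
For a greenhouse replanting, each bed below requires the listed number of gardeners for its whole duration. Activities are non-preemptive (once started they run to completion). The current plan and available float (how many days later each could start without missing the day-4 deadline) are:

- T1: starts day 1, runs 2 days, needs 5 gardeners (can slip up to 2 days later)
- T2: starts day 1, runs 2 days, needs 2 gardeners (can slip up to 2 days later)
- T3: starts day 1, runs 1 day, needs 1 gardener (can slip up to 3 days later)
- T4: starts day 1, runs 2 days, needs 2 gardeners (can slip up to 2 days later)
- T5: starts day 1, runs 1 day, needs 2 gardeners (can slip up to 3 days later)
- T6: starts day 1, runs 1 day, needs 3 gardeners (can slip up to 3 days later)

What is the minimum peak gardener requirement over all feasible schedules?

Early-start (T1@1, T2@1, T3@1, T4@1, T5@1, T6@1) gives peak 15: d1:15  d2:9  d3:0  d4:0.
Shift T3→3, T4→3, T5→3, T6→4.
Schedule T1@1, T2@1, T3@3, T4@3, T5@3, T6@4: d1:7  d2:7  d3:5  d4:5 — peak 7.

7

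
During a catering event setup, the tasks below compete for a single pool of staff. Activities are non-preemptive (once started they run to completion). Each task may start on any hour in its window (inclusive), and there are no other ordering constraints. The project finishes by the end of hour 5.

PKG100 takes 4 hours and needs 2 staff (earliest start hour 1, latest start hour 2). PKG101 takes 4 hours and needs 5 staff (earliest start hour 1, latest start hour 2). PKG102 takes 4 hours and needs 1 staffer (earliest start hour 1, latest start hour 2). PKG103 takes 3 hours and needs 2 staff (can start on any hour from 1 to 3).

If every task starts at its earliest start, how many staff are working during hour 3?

At early start, hour 3 has: PKG100, PKG101, PKG102, PKG103.
Demand: 2 + 5 + 1 + 2 = 10.

10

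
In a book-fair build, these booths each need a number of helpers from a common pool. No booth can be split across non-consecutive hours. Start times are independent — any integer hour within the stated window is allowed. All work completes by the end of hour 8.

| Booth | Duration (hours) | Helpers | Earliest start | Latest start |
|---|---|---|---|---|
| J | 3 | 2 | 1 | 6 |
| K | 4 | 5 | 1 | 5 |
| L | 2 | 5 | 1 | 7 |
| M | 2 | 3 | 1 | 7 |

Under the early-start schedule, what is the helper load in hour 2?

At early start, hour 2 has: J, K, L, M.
Demand: 2 + 5 + 5 + 3 = 15.

15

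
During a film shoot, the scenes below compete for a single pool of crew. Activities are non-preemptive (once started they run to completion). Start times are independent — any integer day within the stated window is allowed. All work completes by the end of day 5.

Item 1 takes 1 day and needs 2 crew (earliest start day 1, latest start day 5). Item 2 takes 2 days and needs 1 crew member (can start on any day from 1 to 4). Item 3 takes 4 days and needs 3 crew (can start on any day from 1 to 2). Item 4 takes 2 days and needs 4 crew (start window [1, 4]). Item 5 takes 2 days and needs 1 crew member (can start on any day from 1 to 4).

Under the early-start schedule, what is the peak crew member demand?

Early-start schedule: Item 1@1, Item 2@1, Item 3@1, Item 4@1, Item 5@1.
Load per day: day 1: 11, day 2: 9, day 3: 3, day 4: 3, day 5: 0.
Peak is 11.

11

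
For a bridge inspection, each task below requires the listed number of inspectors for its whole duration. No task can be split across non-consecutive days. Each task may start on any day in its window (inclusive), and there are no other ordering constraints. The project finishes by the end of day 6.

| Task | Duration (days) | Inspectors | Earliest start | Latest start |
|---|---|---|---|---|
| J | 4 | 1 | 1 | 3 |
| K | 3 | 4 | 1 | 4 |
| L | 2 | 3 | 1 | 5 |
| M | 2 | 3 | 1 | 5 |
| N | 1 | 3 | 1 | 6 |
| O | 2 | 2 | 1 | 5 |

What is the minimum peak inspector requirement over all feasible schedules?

7

Early-start (J@1, K@1, L@1, M@1, N@1, O@1) gives peak 16: d1:16  d2:13  d3:5  d4:1  d5:0  d6:0.
Shift L→4, M→4, N→6.
Schedule J@1, K@1, L@4, M@4, N@6, O@1: d1:7  d2:7  d3:5  d4:7  d5:6  d6:3 — peak 7.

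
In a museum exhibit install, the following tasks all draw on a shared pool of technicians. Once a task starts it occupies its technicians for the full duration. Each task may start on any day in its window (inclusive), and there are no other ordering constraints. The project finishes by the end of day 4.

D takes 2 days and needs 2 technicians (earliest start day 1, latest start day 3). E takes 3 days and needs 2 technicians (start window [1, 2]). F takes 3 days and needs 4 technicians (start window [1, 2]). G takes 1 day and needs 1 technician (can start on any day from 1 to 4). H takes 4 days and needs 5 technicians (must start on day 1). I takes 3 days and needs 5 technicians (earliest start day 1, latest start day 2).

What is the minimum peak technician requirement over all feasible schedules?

Early-start (D@1, E@1, F@1, G@1, H@1, I@1) gives peak 19: d1:19  d2:18  d3:16  d4:5.
Shift I→2.
Schedule D@1, E@1, F@1, G@1, H@1, I@2: d1:14  d2:18  d3:16  d4:10 — peak 18.

18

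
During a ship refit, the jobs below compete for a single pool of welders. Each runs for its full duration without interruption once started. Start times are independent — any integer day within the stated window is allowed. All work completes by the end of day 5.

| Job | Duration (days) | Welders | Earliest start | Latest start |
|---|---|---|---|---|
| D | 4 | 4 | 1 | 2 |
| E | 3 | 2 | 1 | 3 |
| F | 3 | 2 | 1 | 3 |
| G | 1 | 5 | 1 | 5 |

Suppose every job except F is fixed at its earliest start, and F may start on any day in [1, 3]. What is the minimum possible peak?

11

F@1: d1:13  d2:8  d3:8  d4:4  d5:0 → peak 13
F@2: d1:11  d2:8  d3:8  d4:6  d5:0 → peak 11
F@3: d1:11  d2:6  d3:8  d4:6  d5:2 → peak 11
Best is F@2, peak 11.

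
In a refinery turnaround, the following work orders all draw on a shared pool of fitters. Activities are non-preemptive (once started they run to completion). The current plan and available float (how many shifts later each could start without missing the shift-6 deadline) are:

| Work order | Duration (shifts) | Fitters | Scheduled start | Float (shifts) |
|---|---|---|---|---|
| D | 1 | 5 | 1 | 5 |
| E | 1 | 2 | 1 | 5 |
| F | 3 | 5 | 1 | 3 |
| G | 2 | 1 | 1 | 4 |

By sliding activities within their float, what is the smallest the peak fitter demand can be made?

5

Early-start (D@1, E@1, F@1, G@1) gives peak 13: s1:13  s2:6  s3:5  s4:0  s5:0  s6:0.
Shift E→2, F→4, G→2.
Schedule D@1, E@2, F@4, G@2: s1:5  s2:3  s3:1  s4:5  s5:5  s6:5 — peak 5.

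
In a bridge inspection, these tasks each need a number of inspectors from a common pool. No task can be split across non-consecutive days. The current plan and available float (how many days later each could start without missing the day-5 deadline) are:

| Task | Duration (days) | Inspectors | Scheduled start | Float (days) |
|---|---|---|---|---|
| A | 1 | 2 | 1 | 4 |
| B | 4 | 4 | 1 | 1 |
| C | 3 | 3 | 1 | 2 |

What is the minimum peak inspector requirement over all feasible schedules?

7

Early-start (A@1, B@1, C@1) gives peak 9: d1:9  d2:7  d3:7  d4:4  d5:0.
Shift C→2.
Schedule A@1, B@1, C@2: d1:6  d2:7  d3:7  d4:7  d5:0 — peak 7.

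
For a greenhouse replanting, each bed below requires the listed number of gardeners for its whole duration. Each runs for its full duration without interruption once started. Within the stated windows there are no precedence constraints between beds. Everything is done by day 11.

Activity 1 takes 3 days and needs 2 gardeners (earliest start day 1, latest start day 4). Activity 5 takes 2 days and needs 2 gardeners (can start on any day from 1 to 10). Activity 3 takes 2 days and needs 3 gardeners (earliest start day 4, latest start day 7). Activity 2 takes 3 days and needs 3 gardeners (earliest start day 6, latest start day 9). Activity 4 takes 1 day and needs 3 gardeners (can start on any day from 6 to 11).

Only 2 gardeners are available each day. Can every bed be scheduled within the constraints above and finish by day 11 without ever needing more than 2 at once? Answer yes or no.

Total gardener-days = 28; over 11 days the average is 28/11 > 2, so some day must exceed 2.

no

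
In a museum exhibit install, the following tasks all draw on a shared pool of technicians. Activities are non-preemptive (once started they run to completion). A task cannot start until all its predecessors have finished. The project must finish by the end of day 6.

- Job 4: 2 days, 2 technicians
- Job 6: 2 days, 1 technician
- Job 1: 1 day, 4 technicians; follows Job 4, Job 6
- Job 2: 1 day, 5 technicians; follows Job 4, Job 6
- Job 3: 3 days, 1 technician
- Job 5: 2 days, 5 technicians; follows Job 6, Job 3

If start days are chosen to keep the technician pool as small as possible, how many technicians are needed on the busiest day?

Early-start (Job 4@1, Job 6@1, Job 1@3, Job 2@3, Job 3@1, Job 5@4) gives peak 10: d1:4  d2:4  d3:10  d4:5  d5:5  d6:0.
Shift Job 2→4, Job 5→5.
Schedule Job 4@1, Job 6@1, Job 1@3, Job 2@4, Job 3@1, Job 5@5: d1:4  d2:4  d3:5  d4:5  d5:5  d6:5 — peak 5.
Total technician-days = 28 over 6 days ⇒ peak ≥ ⌈28/6⌉ = 5, so 5 is optimal.

5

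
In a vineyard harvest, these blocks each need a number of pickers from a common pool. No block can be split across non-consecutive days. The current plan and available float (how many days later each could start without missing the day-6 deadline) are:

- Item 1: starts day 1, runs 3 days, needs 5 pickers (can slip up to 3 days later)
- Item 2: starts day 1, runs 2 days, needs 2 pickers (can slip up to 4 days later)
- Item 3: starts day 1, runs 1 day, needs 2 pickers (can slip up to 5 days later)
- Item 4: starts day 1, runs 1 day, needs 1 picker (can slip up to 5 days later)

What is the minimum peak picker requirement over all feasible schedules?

Early-start (Item 1@1, Item 2@1, Item 3@1, Item 4@1) gives peak 10: d1:10  d2:7  d3:5  d4:0  d5:0  d6:0.
Shift Item 2→4, Item 3→4, Item 4→4.
Schedule Item 1@1, Item 2@4, Item 3@4, Item 4@4: d1:5  d2:5  d3:5  d4:5  d5:2  d6:0 — peak 5.

5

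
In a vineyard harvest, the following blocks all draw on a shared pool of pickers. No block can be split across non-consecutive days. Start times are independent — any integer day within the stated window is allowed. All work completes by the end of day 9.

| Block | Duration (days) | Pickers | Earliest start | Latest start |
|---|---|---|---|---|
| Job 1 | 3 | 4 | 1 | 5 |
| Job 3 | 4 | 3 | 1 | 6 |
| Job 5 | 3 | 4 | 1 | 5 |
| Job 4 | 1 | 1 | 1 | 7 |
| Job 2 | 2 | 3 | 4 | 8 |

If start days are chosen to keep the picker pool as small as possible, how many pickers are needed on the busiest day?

7

Early-start (Job 1@1, Job 3@1, Job 5@1, Job 4@1, Job 2@4) gives peak 12: d1:12  d2:11  d3:11  d4:6  d5:3  d6:0  d7:0  d8:0  d9:0.
Shift Job 5→4, Job 4→5, Job 2→6.
Schedule Job 1@1, Job 3@1, Job 5@4, Job 4@5, Job 2@6: d1:7  d2:7  d3:7  d4:7  d5:5  d6:7  d7:3  d8:0  d9:0 — peak 7.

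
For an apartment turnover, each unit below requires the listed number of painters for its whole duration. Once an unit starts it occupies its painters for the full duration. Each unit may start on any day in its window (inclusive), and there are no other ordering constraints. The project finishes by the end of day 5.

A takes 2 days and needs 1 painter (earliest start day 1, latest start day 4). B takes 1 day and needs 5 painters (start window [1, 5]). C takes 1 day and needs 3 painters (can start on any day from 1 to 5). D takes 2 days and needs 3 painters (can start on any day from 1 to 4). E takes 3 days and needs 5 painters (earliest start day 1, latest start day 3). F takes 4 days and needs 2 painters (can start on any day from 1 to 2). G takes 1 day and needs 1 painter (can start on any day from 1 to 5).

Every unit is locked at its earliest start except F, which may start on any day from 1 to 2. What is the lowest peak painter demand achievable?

F@1: d1:20  d2:11  d3:7  d4:2  d5:0 → peak 20
F@2: d1:18  d2:11  d3:7  d4:2  d5:2 → peak 18
Best is F@2, peak 18.

18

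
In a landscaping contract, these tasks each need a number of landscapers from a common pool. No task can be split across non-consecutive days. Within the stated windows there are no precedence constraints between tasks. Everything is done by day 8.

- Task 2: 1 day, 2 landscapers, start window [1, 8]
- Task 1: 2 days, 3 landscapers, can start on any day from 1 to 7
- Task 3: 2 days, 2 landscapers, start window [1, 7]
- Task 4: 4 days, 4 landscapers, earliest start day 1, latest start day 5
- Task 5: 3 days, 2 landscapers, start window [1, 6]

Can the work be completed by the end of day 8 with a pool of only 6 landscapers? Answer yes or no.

yes

Schedule Task 2@1, Task 1@1, Task 3@3, Task 4@5, Task 5@2: d1:5  d2:5  d3:4  d4:4  d5:4  d6:4  d7:4  d8:4 — peak 5 ≤ 6.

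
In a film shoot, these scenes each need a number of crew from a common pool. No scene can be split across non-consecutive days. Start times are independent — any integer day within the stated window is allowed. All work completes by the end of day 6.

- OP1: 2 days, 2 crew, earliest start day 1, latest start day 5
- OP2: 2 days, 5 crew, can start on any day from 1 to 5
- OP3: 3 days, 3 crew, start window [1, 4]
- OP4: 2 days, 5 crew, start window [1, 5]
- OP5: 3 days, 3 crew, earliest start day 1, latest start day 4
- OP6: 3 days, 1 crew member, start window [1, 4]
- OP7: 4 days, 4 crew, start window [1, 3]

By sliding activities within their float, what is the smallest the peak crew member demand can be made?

12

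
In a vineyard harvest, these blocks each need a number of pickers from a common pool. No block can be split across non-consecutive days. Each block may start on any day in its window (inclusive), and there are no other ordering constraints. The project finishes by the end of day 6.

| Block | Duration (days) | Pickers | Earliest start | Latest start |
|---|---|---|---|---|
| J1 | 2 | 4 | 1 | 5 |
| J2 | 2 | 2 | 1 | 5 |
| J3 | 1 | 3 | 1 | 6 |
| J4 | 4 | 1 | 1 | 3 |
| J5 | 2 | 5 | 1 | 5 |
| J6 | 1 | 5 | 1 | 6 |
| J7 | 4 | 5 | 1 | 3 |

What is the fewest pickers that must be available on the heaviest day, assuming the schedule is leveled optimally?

Early-start (J1@1, J2@1, J3@1, J4@1, J5@1, J6@1, J7@1) gives peak 25: d1:25  d2:17  d3:6  d4:6  d5:0  d6:0.
Shift J2→2, J3→2, J5→5, J7→3.
Schedule J1@1, J2@2, J3@2, J4@1, J5@5, J6@1, J7@3: d1:10  d2:10  d3:8  d4:6  d5:10  d6:10 — peak 10.

10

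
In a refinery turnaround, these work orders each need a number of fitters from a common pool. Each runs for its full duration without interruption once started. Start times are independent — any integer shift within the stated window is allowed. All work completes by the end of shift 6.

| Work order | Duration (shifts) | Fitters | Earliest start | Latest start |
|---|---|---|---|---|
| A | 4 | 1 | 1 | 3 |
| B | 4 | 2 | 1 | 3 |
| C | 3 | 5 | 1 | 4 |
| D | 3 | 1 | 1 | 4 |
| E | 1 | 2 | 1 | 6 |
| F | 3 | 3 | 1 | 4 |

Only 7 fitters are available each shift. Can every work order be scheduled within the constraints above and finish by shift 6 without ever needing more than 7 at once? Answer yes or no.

no

The minimum achievable peak is 8; 7 < 8, so no feasible schedule stays within the cap.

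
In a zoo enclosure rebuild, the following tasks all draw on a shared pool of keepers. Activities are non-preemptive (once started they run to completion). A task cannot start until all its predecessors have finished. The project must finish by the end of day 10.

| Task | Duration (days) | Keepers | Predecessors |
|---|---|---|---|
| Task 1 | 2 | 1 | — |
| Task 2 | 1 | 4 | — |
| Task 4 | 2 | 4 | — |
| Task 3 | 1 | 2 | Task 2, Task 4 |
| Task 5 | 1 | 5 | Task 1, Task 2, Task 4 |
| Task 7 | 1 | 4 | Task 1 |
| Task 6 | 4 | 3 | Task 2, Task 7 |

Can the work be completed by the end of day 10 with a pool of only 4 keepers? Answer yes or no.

The minimum achievable peak is 5; 4 < 5, so no feasible schedule stays within the cap.

no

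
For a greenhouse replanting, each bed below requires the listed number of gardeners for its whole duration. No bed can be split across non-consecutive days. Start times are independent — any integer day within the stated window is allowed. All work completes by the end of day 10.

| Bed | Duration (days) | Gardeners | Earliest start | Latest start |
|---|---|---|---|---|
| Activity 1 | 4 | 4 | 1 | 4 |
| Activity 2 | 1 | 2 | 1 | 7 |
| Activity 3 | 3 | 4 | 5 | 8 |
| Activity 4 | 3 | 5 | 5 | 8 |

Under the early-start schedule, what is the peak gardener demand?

9

Early-start schedule: Activity 1@1, Activity 2@1, Activity 3@5, Activity 4@5.
Load per day: day 1: 6, day 2: 4, day 3: 4, day 4: 4, day 5: 9, day 6: 9, day 7: 9, day 8: 0, day 9: 0, day 10: 0.
Peak is 9.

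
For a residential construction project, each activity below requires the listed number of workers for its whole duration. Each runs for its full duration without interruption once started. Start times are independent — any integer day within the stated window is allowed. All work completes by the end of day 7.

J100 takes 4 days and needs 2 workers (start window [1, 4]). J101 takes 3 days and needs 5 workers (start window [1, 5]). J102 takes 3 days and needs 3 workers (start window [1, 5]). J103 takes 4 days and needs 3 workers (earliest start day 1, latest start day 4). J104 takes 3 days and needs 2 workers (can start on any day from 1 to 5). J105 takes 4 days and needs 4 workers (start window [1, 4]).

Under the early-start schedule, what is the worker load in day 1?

At early start, day 1 has: J100, J101, J102, J103, J104, J105.
Demand: 2 + 5 + 3 + 3 + 2 + 4 = 19.

19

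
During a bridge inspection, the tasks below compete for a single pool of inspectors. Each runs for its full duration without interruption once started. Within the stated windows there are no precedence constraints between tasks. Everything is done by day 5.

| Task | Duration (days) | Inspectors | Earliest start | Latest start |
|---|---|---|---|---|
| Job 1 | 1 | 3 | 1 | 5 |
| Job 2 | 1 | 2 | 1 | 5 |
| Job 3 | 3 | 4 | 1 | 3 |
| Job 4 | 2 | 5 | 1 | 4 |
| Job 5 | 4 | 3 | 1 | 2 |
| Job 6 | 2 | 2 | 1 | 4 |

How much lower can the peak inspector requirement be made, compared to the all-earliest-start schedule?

Early-start peak: d1:19  d2:14  d3:7  d4:3  d5:0 ⇒ 19.
Leveled (Job 1@1, Job 2@1, Job 3@1, Job 4@4, Job 5@2, Job 6@2): d1:9  d2:9  d3:9  d4:8  d5:8 ⇒ 9.
Reduction 19 − 9 = 10.

10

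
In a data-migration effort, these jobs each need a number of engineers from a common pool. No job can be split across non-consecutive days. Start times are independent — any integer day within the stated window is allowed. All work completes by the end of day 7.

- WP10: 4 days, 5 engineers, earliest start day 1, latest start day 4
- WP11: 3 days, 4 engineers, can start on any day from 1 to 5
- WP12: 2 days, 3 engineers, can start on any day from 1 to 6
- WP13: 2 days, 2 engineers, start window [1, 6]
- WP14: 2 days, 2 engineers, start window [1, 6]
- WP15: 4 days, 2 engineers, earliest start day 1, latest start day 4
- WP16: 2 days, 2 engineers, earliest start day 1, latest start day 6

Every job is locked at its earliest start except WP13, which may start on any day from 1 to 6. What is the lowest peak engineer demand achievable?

WP13@1: d1:20  d2:20  d3:11  d4:7  d5:0  d6:0  d7:0 → peak 20
WP13@2: d1:18  d2:20  d3:13  d4:7  d5:0  d6:0  d7:0 → peak 20
WP13@3: d1:18  d2:18  d3:13  d4:9  d5:0  d6:0  d7:0 → peak 18
WP13@4: d1:18  d2:18  d3:11  d4:9  d5:2  d6:0  d7:0 → peak 18
WP13@5: d1:18  d2:18  d3:11  d4:7  d5:2  d6:2  d7:0 → peak 18
WP13@6: d1:18  d2:18  d3:11  d4:7  d5:0  d6:2  d7:2 → peak 18
Best is WP13@3, peak 18.

18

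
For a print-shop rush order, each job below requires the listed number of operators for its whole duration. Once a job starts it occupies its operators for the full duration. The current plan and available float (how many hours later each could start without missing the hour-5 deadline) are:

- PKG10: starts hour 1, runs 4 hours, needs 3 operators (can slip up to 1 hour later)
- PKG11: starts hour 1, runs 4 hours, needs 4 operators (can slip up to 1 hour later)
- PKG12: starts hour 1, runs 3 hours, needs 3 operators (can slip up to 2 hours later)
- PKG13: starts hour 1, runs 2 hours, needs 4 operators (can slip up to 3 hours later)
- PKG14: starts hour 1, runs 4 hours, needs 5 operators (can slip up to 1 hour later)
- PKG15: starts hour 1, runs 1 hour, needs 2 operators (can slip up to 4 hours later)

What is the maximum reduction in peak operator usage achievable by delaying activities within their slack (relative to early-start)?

5

Early-start peak: h1:21  h2:19  h3:15  h4:12  h5:0 ⇒ 21.
Leveled (PKG10@1, PKG11@1, PKG12@1, PKG13@4, PKG14@1, PKG15@5): h1:15  h2:15  h3:15  h4:16  h5:6 ⇒ 16.
Reduction 21 − 16 = 5.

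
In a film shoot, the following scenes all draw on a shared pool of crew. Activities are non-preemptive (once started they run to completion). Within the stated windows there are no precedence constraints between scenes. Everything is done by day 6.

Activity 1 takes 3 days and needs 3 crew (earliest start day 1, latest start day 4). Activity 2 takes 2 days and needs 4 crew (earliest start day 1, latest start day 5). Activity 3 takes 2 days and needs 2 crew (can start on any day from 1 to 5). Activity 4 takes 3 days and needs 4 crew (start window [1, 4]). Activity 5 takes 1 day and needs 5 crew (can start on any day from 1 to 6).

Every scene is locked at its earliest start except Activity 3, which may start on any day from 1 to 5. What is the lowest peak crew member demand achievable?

Activity 3@1: d1:18  d2:13  d3:7  d4:0  d5:0  d6:0 → peak 18
Activity 3@2: d1:16  d2:13  d3:9  d4:0  d5:0  d6:0 → peak 16
Activity 3@3: d1:16  d2:11  d3:9  d4:2  d5:0  d6:0 → peak 16
Activity 3@4: d1:16  d2:11  d3:7  d4:2  d5:2  d6:0 → peak 16
Activity 3@5: d1:16  d2:11  d3:7  d4:0  d5:2  d6:2 → peak 16
Best is Activity 3@2, peak 16.

16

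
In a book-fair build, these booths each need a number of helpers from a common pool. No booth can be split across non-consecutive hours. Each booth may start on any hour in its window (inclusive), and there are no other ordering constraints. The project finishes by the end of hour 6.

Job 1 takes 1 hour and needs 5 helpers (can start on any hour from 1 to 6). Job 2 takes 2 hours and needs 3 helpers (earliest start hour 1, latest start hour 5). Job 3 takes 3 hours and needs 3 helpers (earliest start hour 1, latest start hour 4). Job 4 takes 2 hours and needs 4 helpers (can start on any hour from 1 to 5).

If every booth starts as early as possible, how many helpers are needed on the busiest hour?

Early-start schedule: Job 1@1, Job 2@1, Job 3@1, Job 4@1.
Load per hour: hour 1: 15, hour 2: 10, hour 3: 3, hour 4: 0, hour 5: 0, hour 6: 0.
Peak is 15.

15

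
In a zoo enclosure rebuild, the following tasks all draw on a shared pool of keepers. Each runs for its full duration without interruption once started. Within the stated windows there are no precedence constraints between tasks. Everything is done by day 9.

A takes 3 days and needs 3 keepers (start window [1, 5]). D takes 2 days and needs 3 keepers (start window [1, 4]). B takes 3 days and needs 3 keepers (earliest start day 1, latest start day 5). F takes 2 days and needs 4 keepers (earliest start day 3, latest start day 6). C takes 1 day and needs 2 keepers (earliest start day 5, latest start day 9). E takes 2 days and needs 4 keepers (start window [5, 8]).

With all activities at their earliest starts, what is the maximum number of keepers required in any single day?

10

Early-start schedule: A@1, D@1, B@1, F@3, C@5, E@5.
Load per day: day 1: 9, day 2: 9, day 3: 10, day 4: 4, day 5: 6, day 6: 4, day 7: 0, day 8: 0, day 9: 0.
Peak is 10.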